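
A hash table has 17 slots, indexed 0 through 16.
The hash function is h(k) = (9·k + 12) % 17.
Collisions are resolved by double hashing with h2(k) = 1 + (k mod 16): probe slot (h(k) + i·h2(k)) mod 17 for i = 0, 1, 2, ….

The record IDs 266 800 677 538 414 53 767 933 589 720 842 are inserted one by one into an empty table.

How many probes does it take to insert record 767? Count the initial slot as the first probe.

266 hashes to 9; slot 9 is free => place at 9.
800 hashes to 4; slot 4 is free => place at 4.
677 hashes to 2; slot 2 is free => place at 2.
538 hashes to 9, h2=11; 9 taken => place at 3.
414 hashes to 15; slot 15 is free => place at 15.
53 hashes to 13; slot 13 is free => place at 13.
767 hashes to 13, h2=16; 13 taken => place at 12.
933 hashes to 11; slot 11 is free => place at 11.
589 hashes to 9, h2=14; 9 taken => place at 6.
720 hashes to 15, h2=1; 15 taken => place at 16.
842 hashes to 8; slot 8 is free => place at 8.
Table: [∅, ∅, 677, 538, 800, ∅, 589, ∅, 842, 266, ∅, 933, 767, 53, ∅, 414, 720]

2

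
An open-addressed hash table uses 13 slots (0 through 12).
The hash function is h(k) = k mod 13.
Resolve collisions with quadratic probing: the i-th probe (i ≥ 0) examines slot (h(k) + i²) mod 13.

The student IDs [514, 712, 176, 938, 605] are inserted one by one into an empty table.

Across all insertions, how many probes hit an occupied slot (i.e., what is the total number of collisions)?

514 hashes to 7; slot 7 is free → place at 7.
712 hashes to 10; slot 10 is free → place at 10.
176 hashes to 7; 7 taken → place at 8.
938 hashes to 2; slot 2 is free → place at 2.
605 hashes to 7; 7,8 taken → place at 11.
Table: [-, -, 938, -, -, -, -, 514, 176, -, 712, 605, -]

3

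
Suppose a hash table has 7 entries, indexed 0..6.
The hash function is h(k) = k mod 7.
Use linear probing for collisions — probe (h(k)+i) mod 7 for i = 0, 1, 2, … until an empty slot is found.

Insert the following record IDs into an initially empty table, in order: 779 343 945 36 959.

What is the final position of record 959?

4

Insert 779: h=2, slot 2 empty → index 2.
Insert 343: h=0, slot 0 empty → index 0.
Insert 945: h=0, slot 0 occupied → index 1.
Insert 36: h=1, slots 1,2 occupied → index 3.
Insert 959: h=0, slots 0,1,2,3 occupied → index 4.
Table: [343, 945, 779, 36, 959, ., .]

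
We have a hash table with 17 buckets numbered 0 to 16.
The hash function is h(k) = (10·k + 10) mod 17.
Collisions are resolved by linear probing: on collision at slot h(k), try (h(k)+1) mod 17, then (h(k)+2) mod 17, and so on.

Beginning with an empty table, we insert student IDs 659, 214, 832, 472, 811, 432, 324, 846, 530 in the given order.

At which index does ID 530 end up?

Insert 659: h=4, slot 4 empty → index 4.
Insert 214: h=8, slot 8 empty → index 8.
Insert 832: h=0, slot 0 empty → index 0.
Insert 472: h=4, slot 4 occupied → index 5.
Insert 811: h=11, slot 11 empty → index 11.
Insert 432: h=12, slot 12 empty → index 12.
Insert 324: h=3, slot 3 empty → index 3.
Insert 846: h=4, slots 4,5 occupied → index 6.
Insert 530: h=6, slot 6 occupied → index 7.
Table: [832, —, —, 324, 659, 472, 846, 530, 214, —, —, 811, 432, —, —, —, —]

7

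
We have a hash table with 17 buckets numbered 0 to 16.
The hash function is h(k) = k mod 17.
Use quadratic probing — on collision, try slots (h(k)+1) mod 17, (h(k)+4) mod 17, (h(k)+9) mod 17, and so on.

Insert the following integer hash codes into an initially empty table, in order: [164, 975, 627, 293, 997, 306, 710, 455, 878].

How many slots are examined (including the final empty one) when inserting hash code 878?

4

164 hashes to 11; slot 11 is free -> place at 11.
975 hashes to 6; slot 6 is free -> place at 6.
627 hashes to 15; slot 15 is free -> place at 15.
293 hashes to 4; slot 4 is free -> place at 4.
997 hashes to 11; 11 taken -> place at 12.
306 hashes to 0; slot 0 is free -> place at 0.
710 hashes to 13; slot 13 is free -> place at 13.
455 hashes to 13; 13 taken -> place at 14.
878 hashes to 11; 11,12,15 taken -> place at 3.
Table: [306, ∅, ∅, 878, 293, ∅, 975, ∅, ∅, ∅, ∅, 164, 997, 710, 455, 627, ∅]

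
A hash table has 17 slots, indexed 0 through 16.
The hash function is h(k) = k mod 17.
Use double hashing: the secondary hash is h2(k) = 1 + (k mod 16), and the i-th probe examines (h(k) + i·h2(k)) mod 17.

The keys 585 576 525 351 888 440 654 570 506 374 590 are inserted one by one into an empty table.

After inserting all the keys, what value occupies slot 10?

585: h=7 -> slot 7
576: h=15 -> slot 15
525: h=15, h2=14, probe 15,12 -> slot 12
351: h=11 -> slot 11
888: h=4 -> slot 4
440: h=15, h2=9, probe 15,7,16 -> slot 16
654: h=8 -> slot 8
570: h=9 -> slot 9
506: h=13 -> slot 13
374: h=0 -> slot 0
590: h=12, h2=15, probe 12,10 -> slot 10
Table: [374, —, —, —, 888, —, —, 585, 654, 570, 590, 351, 525, 506, —, 576, 440]

590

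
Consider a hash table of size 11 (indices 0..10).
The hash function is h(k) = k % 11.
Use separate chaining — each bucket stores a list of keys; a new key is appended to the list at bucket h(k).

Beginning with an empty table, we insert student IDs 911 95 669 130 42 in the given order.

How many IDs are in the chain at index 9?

911 → bucket 9
95 → bucket 7
669 → bucket 9 (collision)
130 → bucket 9 (collision)
42 → bucket 9 (collision)
Final buckets:
0: .
1: .
2: .
3: .
4: .
5: .
6: .
7: 95
8: .
9: 911 -> 669 -> 130 -> 42
10: .

4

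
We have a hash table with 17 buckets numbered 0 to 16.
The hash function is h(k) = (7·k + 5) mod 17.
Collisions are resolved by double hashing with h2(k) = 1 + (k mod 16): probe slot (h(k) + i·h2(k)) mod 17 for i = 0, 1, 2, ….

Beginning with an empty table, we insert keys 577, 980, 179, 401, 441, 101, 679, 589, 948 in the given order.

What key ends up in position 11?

577 hashes to 15; slot 15 is free -> place at 15.
980 hashes to 14; slot 14 is free -> place at 14.
179 hashes to 0; slot 0 is free -> place at 0.
401 hashes to 7; slot 7 is free -> place at 7.
441 hashes to 15, h2=10; 15 taken -> place at 8.
101 hashes to 15, h2=6; 15 taken -> place at 4.
679 hashes to 15, h2=8; 15 taken -> place at 6.
589 hashes to 14, h2=14; 14 taken -> place at 11.
948 hashes to 11, h2=5; 11 taken -> place at 16.
Table: [179, _, _, _, 101, _, 679, 401, 441, _, _, 589, _, _, 980, 577, 948]

589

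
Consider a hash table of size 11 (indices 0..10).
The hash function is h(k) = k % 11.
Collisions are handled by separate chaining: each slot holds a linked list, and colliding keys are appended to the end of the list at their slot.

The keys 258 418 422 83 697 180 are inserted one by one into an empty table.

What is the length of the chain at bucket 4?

258 -> bucket 5
418 -> bucket 0
422 -> bucket 4
83 -> bucket 6
697 -> bucket 4 (collision)
180 -> bucket 4 (collision)
Final buckets:
0: 418
1: —
2: —
3: —
4: 422 -> 697 -> 180
5: 258
6: 83
7: —
8: —
9: —
10: —

3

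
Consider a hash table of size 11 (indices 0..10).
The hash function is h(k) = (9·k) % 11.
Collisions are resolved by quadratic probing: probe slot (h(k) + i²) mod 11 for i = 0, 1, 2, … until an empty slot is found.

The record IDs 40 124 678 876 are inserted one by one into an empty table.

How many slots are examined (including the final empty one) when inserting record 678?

2

40 hashes to 8; slot 8 is free -> place at 8.
124 hashes to 5; slot 5 is free -> place at 5.
678 hashes to 8; 8 taken -> place at 9.
876 hashes to 8; 8,9 taken -> place at 1.
Table: [-, 876, -, -, -, 124, -, -, 40, 678, -]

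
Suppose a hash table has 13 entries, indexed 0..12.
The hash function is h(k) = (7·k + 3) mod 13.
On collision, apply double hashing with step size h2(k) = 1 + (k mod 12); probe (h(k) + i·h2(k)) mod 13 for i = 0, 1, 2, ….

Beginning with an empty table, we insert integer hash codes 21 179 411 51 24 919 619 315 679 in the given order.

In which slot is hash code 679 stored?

Insert 21: h=7, slot 7 empty => index 7.
Insert 179: h=8, slot 8 empty => index 8.
Insert 411: h=7, h2=4, slot 7 occupied => index 11.
Insert 51: h=9, slot 9 empty => index 9.
Insert 24: h=2, slot 2 empty => index 2.
Insert 919: h=1, slot 1 empty => index 1.
Insert 619: h=7, h2=8, slots 7,2 occupied => index 10.
Insert 315: h=11, h2=4, slots 11,2 occupied => index 6.
Insert 679: h=11, h2=8, slots 11,6,1,9 occupied => index 4.
Table: [—, 919, 24, —, 679, —, 315, 21, 179, 51, 619, 411, —]

4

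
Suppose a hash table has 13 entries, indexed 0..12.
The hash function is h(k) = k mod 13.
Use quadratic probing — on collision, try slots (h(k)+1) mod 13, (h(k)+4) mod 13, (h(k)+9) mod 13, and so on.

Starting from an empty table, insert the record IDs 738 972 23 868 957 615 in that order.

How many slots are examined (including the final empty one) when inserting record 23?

3

Insert 738: h=10, slot 10 empty -> index 10.
Insert 972: h=10, slot 10 occupied -> index 11.
Insert 23: h=10, slots 10,11 occupied -> index 1.
Insert 868: h=10, slots 10,11,1 occupied -> index 6.
Insert 957: h=8, slot 8 empty -> index 8.
Insert 615: h=4, slot 4 empty -> index 4.
Table: [_, 23, _, _, 615, _, 868, _, 957, _, 738, 972, _]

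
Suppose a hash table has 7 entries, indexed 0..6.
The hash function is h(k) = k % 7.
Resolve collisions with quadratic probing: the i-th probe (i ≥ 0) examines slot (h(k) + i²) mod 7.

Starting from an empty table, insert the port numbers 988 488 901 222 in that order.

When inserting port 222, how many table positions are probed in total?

3

988 hashes to 1; slot 1 is free => place at 1.
488 hashes to 5; slot 5 is free => place at 5.
901 hashes to 5; 5 taken => place at 6.
222 hashes to 5; 5,6 taken => place at 2.
Table: [—, 988, 222, —, —, 488, 901]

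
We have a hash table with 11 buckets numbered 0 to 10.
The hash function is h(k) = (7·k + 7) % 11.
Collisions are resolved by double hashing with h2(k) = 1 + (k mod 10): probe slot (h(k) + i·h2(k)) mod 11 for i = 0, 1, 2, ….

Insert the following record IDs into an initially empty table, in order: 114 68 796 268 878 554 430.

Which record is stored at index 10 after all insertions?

Insert 114: h=2, slot 2 empty => index 2.
Insert 68: h=10, slot 10 empty => index 10.
Insert 796: h=2, h2=7, slot 2 occupied => index 9.
Insert 268: h=2, h2=9, slot 2 occupied => index 0.
Insert 878: h=4, slot 4 empty => index 4.
Insert 554: h=2, h2=5, slot 2 occupied => index 7.
Insert 430: h=3, slot 3 empty => index 3.
Table: [268, ., 114, 430, 878, ., ., 554, ., 796, 68]

68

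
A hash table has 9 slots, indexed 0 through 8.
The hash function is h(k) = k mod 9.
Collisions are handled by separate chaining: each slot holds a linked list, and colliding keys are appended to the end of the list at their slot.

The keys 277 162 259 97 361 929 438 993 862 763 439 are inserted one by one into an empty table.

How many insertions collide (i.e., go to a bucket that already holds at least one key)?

5

277 -> bucket 7
162 -> bucket 0
259 -> bucket 7 (collision)
97 -> bucket 7 (collision)
361 -> bucket 1
929 -> bucket 2
438 -> bucket 6
993 -> bucket 3
862 -> bucket 7 (collision)
763 -> bucket 7 (collision)
439 -> bucket 7 (collision)
Final buckets:
0: 162
1: 361
2: 929
3: 993
4: —
5: —
6: 438
7: 277 -> 259 -> 97 -> 862 -> 763 -> 439
8: —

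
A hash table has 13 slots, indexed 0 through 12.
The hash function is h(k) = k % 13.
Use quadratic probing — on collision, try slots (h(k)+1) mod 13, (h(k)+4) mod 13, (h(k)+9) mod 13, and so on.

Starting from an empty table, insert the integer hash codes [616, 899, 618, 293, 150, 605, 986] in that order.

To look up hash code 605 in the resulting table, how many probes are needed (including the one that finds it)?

616 hashes to 5; slot 5 is free -> place at 5.
899 hashes to 2; slot 2 is free -> place at 2.
618 hashes to 7; slot 7 is free -> place at 7.
293 hashes to 7; 7 taken -> place at 8.
150 hashes to 7; 7,8 taken -> place at 11.
605 hashes to 7; 7,8,11 taken -> place at 3.
986 hashes to 11; 11 taken -> place at 12.
Table: [—, —, 899, 605, —, 616, —, 618, 293, —, —, 150, 986]
Lookup 605: h=7, probe 7,8,11,3 → found at 3.

4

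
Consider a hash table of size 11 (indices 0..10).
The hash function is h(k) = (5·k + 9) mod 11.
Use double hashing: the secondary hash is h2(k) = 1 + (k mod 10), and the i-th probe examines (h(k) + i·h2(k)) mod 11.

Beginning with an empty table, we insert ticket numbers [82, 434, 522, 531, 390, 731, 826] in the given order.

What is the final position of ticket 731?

82: h=1 => slot 1
434: h=1, h2=5, probe 1,6 => slot 6
522: h=1, h2=3, probe 1,4 => slot 4
531: h=2 => slot 2
390: h=1, h2=1, probe 1,2,3 => slot 3
731: h=1, h2=2, probe 1,3,5 => slot 5
826: h=3, h2=7, probe 3,10 => slot 10
Table: [_, 82, 531, 390, 522, 731, 434, _, _, _, 826]

5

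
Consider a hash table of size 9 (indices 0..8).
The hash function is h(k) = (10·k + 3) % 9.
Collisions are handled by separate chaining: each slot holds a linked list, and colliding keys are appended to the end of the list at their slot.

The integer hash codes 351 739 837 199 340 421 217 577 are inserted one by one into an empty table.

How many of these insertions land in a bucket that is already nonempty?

Insert 351: h=3, bucket 3 empty → new chain.
Insert 739: h=4, bucket 4 empty → new chain.
Insert 837: h=3, bucket 3 nonempty → append to chain.
Insert 199: h=4, bucket 4 nonempty → append to chain.
Insert 340: h=1, bucket 1 empty → new chain.
Insert 421: h=1, bucket 1 nonempty → append to chain.
Insert 217: h=4, bucket 4 nonempty → append to chain.
Insert 577: h=4, bucket 4 nonempty → append to chain.
Final buckets:
0: .
1: 340 -> 421
2: .
3: 351 -> 837
4: 739 -> 199 -> 217 -> 577
5: .
6: .
7: .
8: .

5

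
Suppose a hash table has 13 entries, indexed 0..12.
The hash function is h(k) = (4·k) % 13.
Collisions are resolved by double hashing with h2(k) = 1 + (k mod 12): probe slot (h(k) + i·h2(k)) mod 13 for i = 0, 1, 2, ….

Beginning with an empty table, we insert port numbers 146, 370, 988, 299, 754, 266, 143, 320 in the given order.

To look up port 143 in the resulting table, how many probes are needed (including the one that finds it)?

146: h=12 → slot 12
370: h=11 → slot 11
988: h=0 → slot 0
299: h=0, h2=12, probe 0,12,11,10 → slot 10
754: h=0, h2=11, probe 0,11,9 → slot 9
266: h=11, h2=3, probe 11,1 → slot 1
143: h=0, h2=12, probe 0,12,11,10,9,8 → slot 8
320: h=6 → slot 6
Table: [988, 266, ., ., ., ., 320, ., 143, 754, 299, 370, 146]
Lookup 143: h=0, h2=12, probe 0,12,11,10,9,8 → found at 8.

6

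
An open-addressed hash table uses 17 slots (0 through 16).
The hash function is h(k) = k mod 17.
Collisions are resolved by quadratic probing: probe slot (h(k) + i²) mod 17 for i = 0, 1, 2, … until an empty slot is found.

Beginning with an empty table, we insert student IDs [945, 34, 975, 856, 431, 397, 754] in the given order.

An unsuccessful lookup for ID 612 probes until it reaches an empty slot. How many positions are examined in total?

Insert 945: h=10, slot 10 empty -> index 10.
Insert 34: h=0, slot 0 empty -> index 0.
Insert 975: h=6, slot 6 empty -> index 6.
Insert 856: h=6, slot 6 occupied -> index 7.
Insert 431: h=6, slots 6,7,10 occupied -> index 15.
Insert 397: h=6, slots 6,7,10,15 occupied -> index 5.
Insert 754: h=6, slots 6,7,10,15,5 occupied -> index 14.
Table: [34, —, —, —, —, 397, 975, 856, —, —, 945, —, —, —, 754, 431, —]
Lookup 612: h=0, probe 0,1 → slot 1 empty, not found.

2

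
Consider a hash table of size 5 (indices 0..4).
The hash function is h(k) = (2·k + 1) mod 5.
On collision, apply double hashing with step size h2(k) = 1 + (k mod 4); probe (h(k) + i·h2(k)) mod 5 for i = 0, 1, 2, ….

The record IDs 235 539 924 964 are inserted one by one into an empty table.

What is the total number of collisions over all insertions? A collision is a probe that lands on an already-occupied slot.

4

Insert 235: h=1, slot 1 empty -> index 1.
Insert 539: h=4, slot 4 empty -> index 4.
Insert 924: h=4, h2=1, slot 4 occupied -> index 0.
Insert 964: h=4, h2=1, slots 4,0,1 occupied -> index 2.
Table: [924, 235, 964, -, 539]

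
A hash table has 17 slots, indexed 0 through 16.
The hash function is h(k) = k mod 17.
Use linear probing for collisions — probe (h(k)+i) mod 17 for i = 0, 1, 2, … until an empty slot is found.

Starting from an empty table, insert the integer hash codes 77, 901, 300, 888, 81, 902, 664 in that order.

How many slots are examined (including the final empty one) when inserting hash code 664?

77 hashes to 9; slot 9 is free => place at 9.
901 hashes to 0; slot 0 is free => place at 0.
300 hashes to 11; slot 11 is free => place at 11.
888 hashes to 4; slot 4 is free => place at 4.
81 hashes to 13; slot 13 is free => place at 13.
902 hashes to 1; slot 1 is free => place at 1.
664 hashes to 1; 1 taken => place at 2.
Table: [901, 902, 664, ., 888, ., ., ., ., 77, ., 300, ., 81, ., ., .]

2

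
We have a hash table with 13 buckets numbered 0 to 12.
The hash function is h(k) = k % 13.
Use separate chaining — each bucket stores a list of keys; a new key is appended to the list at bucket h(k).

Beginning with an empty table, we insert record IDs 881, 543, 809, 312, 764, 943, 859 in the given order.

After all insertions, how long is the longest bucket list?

Insert 881: h=10, bucket 10 empty -> new chain.
Insert 543: h=10, bucket 10 nonempty -> append to chain.
Insert 809: h=3, bucket 3 empty -> new chain.
Insert 312: h=0, bucket 0 empty -> new chain.
Insert 764: h=10, bucket 10 nonempty -> append to chain.
Insert 943: h=7, bucket 7 empty -> new chain.
Insert 859: h=1, bucket 1 empty -> new chain.
Final buckets:
0: 312
1: 859
2: —
3: 809
4: —
5: —
6: —
7: 943
8: —
9: —
10: 881 -> 543 -> 764
11: —
12: —

3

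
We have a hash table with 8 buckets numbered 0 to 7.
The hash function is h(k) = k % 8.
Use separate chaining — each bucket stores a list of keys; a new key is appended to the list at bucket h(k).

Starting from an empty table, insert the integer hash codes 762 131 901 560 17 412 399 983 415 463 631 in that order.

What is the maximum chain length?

5

Insert 762: h=2, bucket 2 empty → new chain.
Insert 131: h=3, bucket 3 empty → new chain.
Insert 901: h=5, bucket 5 empty → new chain.
Insert 560: h=0, bucket 0 empty → new chain.
Insert 17: h=1, bucket 1 empty → new chain.
Insert 412: h=4, bucket 4 empty → new chain.
Insert 399: h=7, bucket 7 empty → new chain.
Insert 983: h=7, bucket 7 nonempty → append to chain.
Insert 415: h=7, bucket 7 nonempty → append to chain.
Insert 463: h=7, bucket 7 nonempty → append to chain.
Insert 631: h=7, bucket 7 nonempty → append to chain.
Final buckets:
0: 560
1: 17
2: 762
3: 131
4: 412
5: 901
6: .
7: 399 -> 983 -> 415 -> 463 -> 631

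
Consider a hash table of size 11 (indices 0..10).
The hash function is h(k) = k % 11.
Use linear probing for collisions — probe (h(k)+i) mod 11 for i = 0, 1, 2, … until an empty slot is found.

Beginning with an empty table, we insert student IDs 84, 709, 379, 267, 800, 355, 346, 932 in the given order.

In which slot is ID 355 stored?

4

84 hashes to 7; slot 7 is free -> place at 7.
709 hashes to 5; slot 5 is free -> place at 5.
379 hashes to 5; 5 taken -> place at 6.
267 hashes to 3; slot 3 is free -> place at 3.
800 hashes to 8; slot 8 is free -> place at 8.
355 hashes to 3; 3 taken -> place at 4.
346 hashes to 5; 5,6,7,8 taken -> place at 9.
932 hashes to 8; 8,9 taken -> place at 10.
Table: [—, —, —, 267, 355, 709, 379, 84, 800, 346, 932]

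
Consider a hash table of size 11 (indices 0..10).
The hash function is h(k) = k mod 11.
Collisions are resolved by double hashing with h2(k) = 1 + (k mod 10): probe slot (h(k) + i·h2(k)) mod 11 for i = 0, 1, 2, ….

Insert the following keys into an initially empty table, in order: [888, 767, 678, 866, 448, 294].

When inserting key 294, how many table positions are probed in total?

2

888: h=8 → slot 8
767: h=8, h2=8, probe 8,5 → slot 5
678: h=7 → slot 7
866: h=8, h2=7, probe 8,4 → slot 4
448: h=8, h2=9, probe 8,6 → slot 6
294: h=8, h2=5, probe 8,2 → slot 2
Table: [—, —, 294, —, 866, 767, 448, 678, 888, —, —]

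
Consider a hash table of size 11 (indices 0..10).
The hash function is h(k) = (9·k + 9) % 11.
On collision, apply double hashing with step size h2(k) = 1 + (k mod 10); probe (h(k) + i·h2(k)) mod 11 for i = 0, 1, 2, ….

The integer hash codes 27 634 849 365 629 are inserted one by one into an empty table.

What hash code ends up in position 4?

27: h=10 -> slot 10
634: h=6 -> slot 6
849: h=5 -> slot 5
365: h=5, h2=6, probe 5,0 -> slot 0
629: h=5, h2=10, probe 5,4 -> slot 4
Table: [365, _, _, _, 629, 849, 634, _, _, _, 27]

629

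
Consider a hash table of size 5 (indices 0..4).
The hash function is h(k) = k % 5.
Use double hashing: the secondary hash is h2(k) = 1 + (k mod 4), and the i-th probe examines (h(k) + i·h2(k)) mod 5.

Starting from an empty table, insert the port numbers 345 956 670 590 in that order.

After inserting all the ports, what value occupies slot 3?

345 hashes to 0; slot 0 is free => place at 0.
956 hashes to 1; slot 1 is free => place at 1.
670 hashes to 0, h2=3; 0 taken => place at 3.
590 hashes to 0, h2=3; 0,3,1 taken => place at 4.
Table: [345, 956, ., 670, 590]

670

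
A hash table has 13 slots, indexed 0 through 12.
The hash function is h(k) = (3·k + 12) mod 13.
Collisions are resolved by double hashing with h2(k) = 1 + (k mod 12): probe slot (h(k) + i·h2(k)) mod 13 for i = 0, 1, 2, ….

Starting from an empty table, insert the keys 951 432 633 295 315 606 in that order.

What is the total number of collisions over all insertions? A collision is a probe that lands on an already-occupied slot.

3

951: h=5 → slot 5
432: h=8 → slot 8
633: h=0 → slot 0
295: h=0, h2=8, probe 0,8,3 → slot 3
315: h=8, h2=4, probe 8,12 → slot 12
606: h=10 → slot 10
Table: [633, _, _, 295, _, 951, _, _, 432, _, 606, _, 315]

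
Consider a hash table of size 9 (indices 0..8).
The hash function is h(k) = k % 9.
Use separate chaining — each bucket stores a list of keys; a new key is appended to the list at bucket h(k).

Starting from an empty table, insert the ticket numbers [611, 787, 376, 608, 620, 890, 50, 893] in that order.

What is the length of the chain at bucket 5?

611 -> bucket 8
787 -> bucket 4
376 -> bucket 7
608 -> bucket 5
620 -> bucket 8 (collision)
890 -> bucket 8 (collision)
50 -> bucket 5 (collision)
893 -> bucket 2
Final buckets:
0: _
1: _
2: 893
3: _
4: 787
5: 608 -> 50
6: _
7: 376
8: 611 -> 620 -> 890

2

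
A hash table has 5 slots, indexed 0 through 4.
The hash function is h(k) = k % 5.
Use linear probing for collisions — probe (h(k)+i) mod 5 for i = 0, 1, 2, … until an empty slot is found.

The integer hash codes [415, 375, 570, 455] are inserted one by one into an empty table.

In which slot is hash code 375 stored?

1

Insert 415: h=0, slot 0 empty => index 0.
Insert 375: h=0, slot 0 occupied => index 1.
Insert 570: h=0, slots 0,1 occupied => index 2.
Insert 455: h=0, slots 0,1,2 occupied => index 3.
Table: [415, 375, 570, 455, ∅]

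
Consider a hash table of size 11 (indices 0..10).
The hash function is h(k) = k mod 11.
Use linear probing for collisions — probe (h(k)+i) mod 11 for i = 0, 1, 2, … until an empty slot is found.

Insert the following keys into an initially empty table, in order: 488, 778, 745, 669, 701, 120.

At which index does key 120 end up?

488: h=4 => slot 4
778: h=8 => slot 8
745: h=8, probe 8,9 => slot 9
669: h=9, probe 9,10 => slot 10
701: h=8, probe 8,9,10,0 => slot 0
120: h=10, probe 10,0,1 => slot 1
Table: [701, 120, -, -, 488, -, -, -, 778, 745, 669]

1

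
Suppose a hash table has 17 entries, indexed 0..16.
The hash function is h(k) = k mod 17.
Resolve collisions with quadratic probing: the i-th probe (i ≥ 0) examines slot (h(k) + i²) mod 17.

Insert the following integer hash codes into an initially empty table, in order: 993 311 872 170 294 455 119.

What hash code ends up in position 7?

993

993: h=7 -> slot 7
311: h=5 -> slot 5
872: h=5, probe 5,6 -> slot 6
170: h=0 -> slot 0
294: h=5, probe 5,6,9 -> slot 9
455: h=13 -> slot 13
119: h=0, probe 0,1 -> slot 1
Table: [170, 119, _, _, _, 311, 872, 993, _, 294, _, _, _, 455, _, _, _]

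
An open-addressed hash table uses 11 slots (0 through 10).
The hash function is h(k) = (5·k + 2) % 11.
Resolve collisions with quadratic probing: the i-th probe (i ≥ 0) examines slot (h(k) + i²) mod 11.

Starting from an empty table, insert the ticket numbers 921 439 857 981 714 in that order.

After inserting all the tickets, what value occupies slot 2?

981

Insert 921: h=9, slot 9 empty => index 9.
Insert 439: h=8, slot 8 empty => index 8.
Insert 857: h=8, slots 8,9 occupied => index 1.
Insert 981: h=1, slot 1 occupied => index 2.
Insert 714: h=8, slots 8,9,1 occupied => index 6.
Table: [—, 857, 981, —, —, —, 714, —, 439, 921, —]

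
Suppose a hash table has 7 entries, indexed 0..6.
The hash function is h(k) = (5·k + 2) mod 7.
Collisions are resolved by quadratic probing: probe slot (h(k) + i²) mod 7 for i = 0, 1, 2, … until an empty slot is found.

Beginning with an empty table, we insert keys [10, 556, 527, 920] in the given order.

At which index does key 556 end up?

10: h=3 -> slot 3
556: h=3, probe 3,4 -> slot 4
527: h=5 -> slot 5
920: h=3, probe 3,4,0 -> slot 0
Table: [920, -, -, 10, 556, 527, -]

4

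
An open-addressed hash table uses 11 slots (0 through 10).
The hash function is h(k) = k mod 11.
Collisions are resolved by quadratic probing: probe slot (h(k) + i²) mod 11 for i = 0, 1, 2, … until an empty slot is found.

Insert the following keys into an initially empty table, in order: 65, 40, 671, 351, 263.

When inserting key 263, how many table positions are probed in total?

Insert 65: h=10, slot 10 empty => index 10.
Insert 40: h=7, slot 7 empty => index 7.
Insert 671: h=0, slot 0 empty => index 0.
Insert 351: h=10, slots 10,0 occupied => index 3.
Insert 263: h=10, slots 10,0,3 occupied => index 8.
Table: [671, —, —, 351, —, —, —, 40, 263, —, 65]

4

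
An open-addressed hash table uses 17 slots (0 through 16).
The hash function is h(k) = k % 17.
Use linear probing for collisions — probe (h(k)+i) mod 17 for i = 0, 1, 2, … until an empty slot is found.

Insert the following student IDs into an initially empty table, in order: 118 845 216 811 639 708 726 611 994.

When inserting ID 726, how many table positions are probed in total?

4

118: h=16 -> slot 16
845: h=12 -> slot 12
216: h=12, probe 12,13 -> slot 13
811: h=12, probe 12,13,14 -> slot 14
639: h=10 -> slot 10
708: h=11 -> slot 11
726: h=12, probe 12,13,14,15 -> slot 15
611: h=16, probe 16,0 -> slot 0
994: h=8 -> slot 8
Table: [611, _, _, _, _, _, _, _, 994, _, 639, 708, 845, 216, 811, 726, 118]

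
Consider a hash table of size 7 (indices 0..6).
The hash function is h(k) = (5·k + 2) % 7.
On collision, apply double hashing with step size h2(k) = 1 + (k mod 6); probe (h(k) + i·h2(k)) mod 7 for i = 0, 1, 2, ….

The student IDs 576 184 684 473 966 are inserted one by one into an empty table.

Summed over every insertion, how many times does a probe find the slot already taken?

Insert 576: h=5, slot 5 empty -> index 5.
Insert 184: h=5, h2=5, slot 5 occupied -> index 3.
Insert 684: h=6, slot 6 empty -> index 6.
Insert 473: h=1, slot 1 empty -> index 1.
Insert 966: h=2, slot 2 empty -> index 2.
Table: [∅, 473, 966, 184, ∅, 576, 684]

1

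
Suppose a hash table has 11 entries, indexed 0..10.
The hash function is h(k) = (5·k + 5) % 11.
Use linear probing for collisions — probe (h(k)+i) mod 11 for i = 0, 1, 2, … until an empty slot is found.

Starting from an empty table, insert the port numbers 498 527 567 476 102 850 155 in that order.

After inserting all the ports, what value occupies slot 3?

850

Insert 498: h=9, slot 9 empty → index 9.
Insert 527: h=0, slot 0 empty → index 0.
Insert 567: h=2, slot 2 empty → index 2.
Insert 476: h=9, slot 9 occupied → index 10.
Insert 102: h=9, slots 9,10,0 occupied → index 1.
Insert 850: h=9, slots 9,10,0,1,2 occupied → index 3.
Insert 155: h=10, slots 10,0,1,2,3 occupied → index 4.
Table: [527, 102, 567, 850, 155, —, —, —, —, 498, 476]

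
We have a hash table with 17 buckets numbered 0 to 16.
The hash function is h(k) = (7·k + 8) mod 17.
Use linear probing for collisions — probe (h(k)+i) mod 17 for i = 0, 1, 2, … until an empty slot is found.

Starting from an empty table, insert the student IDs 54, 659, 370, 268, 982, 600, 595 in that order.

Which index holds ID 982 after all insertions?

0

Insert 54: h=12, slot 12 empty => index 12.
Insert 659: h=14, slot 14 empty => index 14.
Insert 370: h=14, slot 14 occupied => index 15.
Insert 268: h=14, slots 14,15 occupied => index 16.
Insert 982: h=14, slots 14,15,16 occupied => index 0.
Insert 600: h=9, slot 9 empty => index 9.
Insert 595: h=8, slot 8 empty => index 8.
Table: [982, ., ., ., ., ., ., ., 595, 600, ., ., 54, ., 659, 370, 268]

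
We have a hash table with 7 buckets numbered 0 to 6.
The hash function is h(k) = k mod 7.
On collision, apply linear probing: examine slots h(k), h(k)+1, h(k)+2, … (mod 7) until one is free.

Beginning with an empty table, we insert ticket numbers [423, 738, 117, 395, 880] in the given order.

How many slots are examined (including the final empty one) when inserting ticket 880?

Insert 423: h=3, slot 3 empty => index 3.
Insert 738: h=3, slot 3 occupied => index 4.
Insert 117: h=5, slot 5 empty => index 5.
Insert 395: h=3, slots 3,4,5 occupied => index 6.
Insert 880: h=5, slots 5,6 occupied => index 0.
Table: [880, ∅, ∅, 423, 738, 117, 395]

3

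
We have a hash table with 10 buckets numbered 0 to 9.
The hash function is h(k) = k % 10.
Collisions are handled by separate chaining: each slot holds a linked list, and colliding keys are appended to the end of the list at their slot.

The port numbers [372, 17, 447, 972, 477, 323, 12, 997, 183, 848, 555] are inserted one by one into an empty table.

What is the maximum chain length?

4

372 → bucket 2
17 → bucket 7
447 → bucket 7 (collision)
972 → bucket 2 (collision)
477 → bucket 7 (collision)
323 → bucket 3
12 → bucket 2 (collision)
997 → bucket 7 (collision)
183 → bucket 3 (collision)
848 → bucket 8
555 → bucket 5
Final buckets:
0: -
1: -
2: 372 -> 972 -> 12
3: 323 -> 183
4: -
5: 555
6: -
7: 17 -> 447 -> 477 -> 997
8: 848
9: -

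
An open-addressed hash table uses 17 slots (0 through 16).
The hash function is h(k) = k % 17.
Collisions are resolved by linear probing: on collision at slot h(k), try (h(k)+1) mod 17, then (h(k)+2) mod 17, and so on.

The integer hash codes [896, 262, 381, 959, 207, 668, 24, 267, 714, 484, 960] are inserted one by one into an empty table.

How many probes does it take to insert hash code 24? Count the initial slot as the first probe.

896: h=12 → slot 12
262: h=7 → slot 7
381: h=7, probe 7,8 → slot 8
959: h=7, probe 7,8,9 → slot 9
207: h=3 → slot 3
668: h=5 → slot 5
24: h=7, probe 7,8,9,10 → slot 10
267: h=12, probe 12,13 → slot 13
714: h=0 → slot 0
484: h=8, probe 8,9,10,11 → slot 11
960: h=8, probe 8,9,10,11,12,13,14 → slot 14
Table: [714, —, —, 207, —, 668, —, 262, 381, 959, 24, 484, 896, 267, 960, —, —]

4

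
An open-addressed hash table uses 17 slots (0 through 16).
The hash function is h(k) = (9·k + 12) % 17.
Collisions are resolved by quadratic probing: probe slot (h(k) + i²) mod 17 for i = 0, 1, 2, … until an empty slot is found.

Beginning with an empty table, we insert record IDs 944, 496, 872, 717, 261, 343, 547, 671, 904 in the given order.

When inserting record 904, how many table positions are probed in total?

6

944: h=8 => slot 8
496: h=5 => slot 5
872: h=6 => slot 6
717: h=5, probe 5,6,9 => slot 9
261: h=15 => slot 15
343: h=5, probe 5,6,9,14 => slot 14
547: h=5, probe 5,6,9,14,4 => slot 4
671: h=16 => slot 16
904: h=5, probe 5,6,9,14,4,13 => slot 13
Table: [_, _, _, _, 547, 496, 872, _, 944, 717, _, _, _, 904, 343, 261, 671]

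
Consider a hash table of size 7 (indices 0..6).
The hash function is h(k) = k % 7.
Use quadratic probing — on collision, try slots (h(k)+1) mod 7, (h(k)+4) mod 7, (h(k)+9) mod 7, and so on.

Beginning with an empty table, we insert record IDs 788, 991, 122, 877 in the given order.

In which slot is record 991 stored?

5

Insert 788: h=4, slot 4 empty → index 4.
Insert 991: h=4, slot 4 occupied → index 5.
Insert 122: h=3, slot 3 empty → index 3.
Insert 877: h=2, slot 2 empty → index 2.
Table: [-, -, 877, 122, 788, 991, -]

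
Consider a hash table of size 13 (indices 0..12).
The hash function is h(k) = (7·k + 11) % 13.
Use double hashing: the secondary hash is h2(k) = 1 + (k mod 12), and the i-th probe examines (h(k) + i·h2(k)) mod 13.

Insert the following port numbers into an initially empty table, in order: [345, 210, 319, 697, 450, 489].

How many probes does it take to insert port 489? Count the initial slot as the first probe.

4

345 hashes to 8; slot 8 is free → place at 8.
210 hashes to 12; slot 12 is free → place at 12.
319 hashes to 8, h2=8; 8 taken → place at 3.
697 hashes to 2; slot 2 is free → place at 2.
450 hashes to 2, h2=7; 2 taken → place at 9.
489 hashes to 2, h2=10; 2,12,9 taken → place at 6.
Table: [-, -, 697, 319, -, -, 489, -, 345, 450, -, -, 210]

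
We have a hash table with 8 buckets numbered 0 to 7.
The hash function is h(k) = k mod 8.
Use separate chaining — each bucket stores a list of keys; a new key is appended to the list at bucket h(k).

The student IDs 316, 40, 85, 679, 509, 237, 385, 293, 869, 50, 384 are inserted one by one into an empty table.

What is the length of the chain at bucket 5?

5

Insert 316: h=4, bucket 4 empty -> new chain.
Insert 40: h=0, bucket 0 empty -> new chain.
Insert 85: h=5, bucket 5 empty -> new chain.
Insert 679: h=7, bucket 7 empty -> new chain.
Insert 509: h=5, bucket 5 nonempty -> append to chain.
Insert 237: h=5, bucket 5 nonempty -> append to chain.
Insert 385: h=1, bucket 1 empty -> new chain.
Insert 293: h=5, bucket 5 nonempty -> append to chain.
Insert 869: h=5, bucket 5 nonempty -> append to chain.
Insert 50: h=2, bucket 2 empty -> new chain.
Insert 384: h=0, bucket 0 nonempty -> append to chain.
Final buckets:
0: 40 -> 384
1: 385
2: 50
3: _
4: 316
5: 85 -> 509 -> 237 -> 293 -> 869
6: _
7: 679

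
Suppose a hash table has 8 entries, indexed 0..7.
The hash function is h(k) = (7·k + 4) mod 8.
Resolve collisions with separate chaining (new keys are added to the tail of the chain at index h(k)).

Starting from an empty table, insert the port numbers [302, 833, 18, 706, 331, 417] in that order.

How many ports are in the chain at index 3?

302 -> bucket 6
833 -> bucket 3
18 -> bucket 2
706 -> bucket 2 (collision)
331 -> bucket 1
417 -> bucket 3 (collision)
Final buckets:
0: -
1: 331
2: 18 -> 706
3: 833 -> 417
4: -
5: -
6: 302
7: -

2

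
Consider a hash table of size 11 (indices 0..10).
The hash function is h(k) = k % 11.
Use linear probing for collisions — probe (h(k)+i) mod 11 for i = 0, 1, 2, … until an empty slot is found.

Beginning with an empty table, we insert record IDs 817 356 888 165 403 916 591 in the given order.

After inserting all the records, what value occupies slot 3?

817

Insert 817: h=3, slot 3 empty → index 3.
Insert 356: h=4, slot 4 empty → index 4.
Insert 888: h=8, slot 8 empty → index 8.
Insert 165: h=0, slot 0 empty → index 0.
Insert 403: h=7, slot 7 empty → index 7.
Insert 916: h=3, slots 3,4 occupied → index 5.
Insert 591: h=8, slot 8 occupied → index 9.
Table: [165, ∅, ∅, 817, 356, 916, ∅, 403, 888, 591, ∅]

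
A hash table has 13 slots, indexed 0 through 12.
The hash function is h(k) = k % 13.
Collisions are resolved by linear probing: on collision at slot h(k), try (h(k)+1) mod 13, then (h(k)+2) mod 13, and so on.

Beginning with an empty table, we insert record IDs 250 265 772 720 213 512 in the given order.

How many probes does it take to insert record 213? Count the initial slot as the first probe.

4

Insert 250: h=3, slot 3 empty -> index 3.
Insert 265: h=5, slot 5 empty -> index 5.
Insert 772: h=5, slot 5 occupied -> index 6.
Insert 720: h=5, slots 5,6 occupied -> index 7.
Insert 213: h=5, slots 5,6,7 occupied -> index 8.
Insert 512: h=5, slots 5,6,7,8 occupied -> index 9.
Table: [_, _, _, 250, _, 265, 772, 720, 213, 512, _, _, _]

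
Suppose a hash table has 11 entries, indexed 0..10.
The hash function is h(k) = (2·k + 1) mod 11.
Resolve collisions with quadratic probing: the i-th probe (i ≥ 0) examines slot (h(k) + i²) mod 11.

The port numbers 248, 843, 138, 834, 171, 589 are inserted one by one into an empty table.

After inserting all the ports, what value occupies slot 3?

138

248: h=2 -> slot 2
843: h=4 -> slot 4
138: h=2, probe 2,3 -> slot 3
834: h=8 -> slot 8
171: h=2, probe 2,3,6 -> slot 6
589: h=2, probe 2,3,6,0 -> slot 0
Table: [589, _, 248, 138, 843, _, 171, _, 834, _, _]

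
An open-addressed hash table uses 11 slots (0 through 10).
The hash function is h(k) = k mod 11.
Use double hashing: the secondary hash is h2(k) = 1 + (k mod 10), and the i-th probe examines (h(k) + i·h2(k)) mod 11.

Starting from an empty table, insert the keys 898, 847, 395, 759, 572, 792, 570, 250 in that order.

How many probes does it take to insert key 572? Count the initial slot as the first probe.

Insert 898: h=7, slot 7 empty -> index 7.
Insert 847: h=0, slot 0 empty -> index 0.
Insert 395: h=10, slot 10 empty -> index 10.
Insert 759: h=0, h2=10, slots 0,10 occupied -> index 9.
Insert 572: h=0, h2=3, slot 0 occupied -> index 3.
Insert 792: h=0, h2=3, slots 0,3 occupied -> index 6.
Insert 570: h=9, h2=1, slots 9,10,0 occupied -> index 1.
Insert 250: h=8, slot 8 empty -> index 8.
Table: [847, 570, ∅, 572, ∅, ∅, 792, 898, 250, 759, 395]

2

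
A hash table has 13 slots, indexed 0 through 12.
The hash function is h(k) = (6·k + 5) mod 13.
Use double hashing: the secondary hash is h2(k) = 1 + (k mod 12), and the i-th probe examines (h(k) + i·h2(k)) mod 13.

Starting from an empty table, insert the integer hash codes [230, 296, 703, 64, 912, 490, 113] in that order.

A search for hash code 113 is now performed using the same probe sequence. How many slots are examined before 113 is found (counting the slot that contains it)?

230 hashes to 7; slot 7 is free → place at 7.
296 hashes to 0; slot 0 is free → place at 0.
703 hashes to 11; slot 11 is free → place at 11.
64 hashes to 12; slot 12 is free → place at 12.
912 hashes to 4; slot 4 is free → place at 4.
490 hashes to 7, h2=11; 7 taken → place at 5.
113 hashes to 7, h2=6; 7,0 taken → place at 6.
Table: [296, ., ., ., 912, 490, 113, 230, ., ., ., 703, 64]
Lookup 113: h=7, h2=6, probe 7,0,6 → found at 6.

3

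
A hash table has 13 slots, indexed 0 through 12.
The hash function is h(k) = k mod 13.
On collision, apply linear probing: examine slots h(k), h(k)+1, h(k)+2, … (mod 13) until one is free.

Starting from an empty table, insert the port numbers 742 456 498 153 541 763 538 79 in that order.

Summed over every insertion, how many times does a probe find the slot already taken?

742: h=1 → slot 1
456: h=1, probe 1,2 → slot 2
498: h=4 → slot 4
153: h=10 → slot 10
541: h=8 → slot 8
763: h=9 → slot 9
538: h=5 → slot 5
79: h=1, probe 1,2,3 → slot 3
Table: [—, 742, 456, 79, 498, 538, —, —, 541, 763, 153, —, —]

3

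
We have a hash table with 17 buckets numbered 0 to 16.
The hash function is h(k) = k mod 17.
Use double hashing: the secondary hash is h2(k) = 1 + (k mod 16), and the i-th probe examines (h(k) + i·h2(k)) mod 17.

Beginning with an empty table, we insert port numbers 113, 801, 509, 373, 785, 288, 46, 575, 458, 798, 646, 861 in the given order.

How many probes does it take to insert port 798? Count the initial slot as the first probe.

113: h=11 → slot 11
801: h=2 → slot 2
509: h=16 → slot 16
373: h=16, h2=6, probe 16,5 → slot 5
785: h=3 → slot 3
288: h=16, h2=1, probe 16,0 → slot 0
46: h=12 → slot 12
575: h=14 → slot 14
458: h=16, h2=11, probe 16,10 → slot 10
798: h=16, h2=15, probe 16,14,12,10,8 → slot 8
646: h=0, h2=7, probe 0,7 → slot 7
861: h=11, h2=14, probe 11,8,5,2,16,13 → slot 13
Table: [288, ., 801, 785, ., 373, ., 646, 798, ., 458, 113, 46, 861, 575, ., 509]

5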